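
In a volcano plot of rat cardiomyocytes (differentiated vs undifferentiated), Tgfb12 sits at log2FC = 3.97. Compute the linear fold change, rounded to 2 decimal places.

15.67

Fold change = 2^(3.97) = 15.671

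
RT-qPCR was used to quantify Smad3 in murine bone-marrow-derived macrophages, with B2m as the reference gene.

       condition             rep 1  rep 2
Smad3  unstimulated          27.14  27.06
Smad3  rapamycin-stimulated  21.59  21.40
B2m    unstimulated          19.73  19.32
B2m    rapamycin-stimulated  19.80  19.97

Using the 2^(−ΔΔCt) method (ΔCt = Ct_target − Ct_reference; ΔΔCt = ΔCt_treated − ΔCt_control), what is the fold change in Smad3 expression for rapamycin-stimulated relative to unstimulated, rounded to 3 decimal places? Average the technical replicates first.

Mean Ct: Smad3 unstimulated 27.100; Smad3 rapamycin-stimulated 21.495; B2m unstimulated 19.525; B2m rapamycin-stimulated 19.885
ΔCt(unstimulated) = 27.100 − 19.525 = 7.575
ΔCt(rapamycin-stimulated) = 21.495 − 19.885 = 1.610
ΔΔCt = 1.610 − 7.575 = -5.965
Fold change = 2^(−(-5.965)) = 2^5.965 = 62.4660

62.466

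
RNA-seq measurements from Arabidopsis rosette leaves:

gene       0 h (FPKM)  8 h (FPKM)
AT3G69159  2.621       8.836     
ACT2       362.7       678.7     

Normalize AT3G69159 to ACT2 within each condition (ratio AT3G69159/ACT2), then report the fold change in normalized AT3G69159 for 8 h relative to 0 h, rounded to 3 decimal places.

AT3G69159/ACT2 (0 h) = 2.621 / 362.7 = 0.0072264
AT3G69159/ACT2 (8 h) = 8.836 / 678.7 = 0.013019
Fold change = 0.013019 / 0.0072264 = 1.8016

1.802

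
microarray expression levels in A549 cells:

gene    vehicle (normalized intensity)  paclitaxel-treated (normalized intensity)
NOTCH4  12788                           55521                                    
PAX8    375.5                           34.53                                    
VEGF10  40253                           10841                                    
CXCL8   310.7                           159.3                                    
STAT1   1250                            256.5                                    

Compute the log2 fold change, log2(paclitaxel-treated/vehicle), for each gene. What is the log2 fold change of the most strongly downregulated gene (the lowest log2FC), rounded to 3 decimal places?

-3.443

log2(55521/12788) = 2.118  (NOTCH4)
log2(34.53/375.5) = -3.443  (PAX8)
log2(10841/40253) = -1.893  (VEGF10)
log2(159.3/310.7) = -0.964  (CXCL8)
log2(256.5/1250) = -2.285  (STAT1)
PAX8 is most strongly downregulated.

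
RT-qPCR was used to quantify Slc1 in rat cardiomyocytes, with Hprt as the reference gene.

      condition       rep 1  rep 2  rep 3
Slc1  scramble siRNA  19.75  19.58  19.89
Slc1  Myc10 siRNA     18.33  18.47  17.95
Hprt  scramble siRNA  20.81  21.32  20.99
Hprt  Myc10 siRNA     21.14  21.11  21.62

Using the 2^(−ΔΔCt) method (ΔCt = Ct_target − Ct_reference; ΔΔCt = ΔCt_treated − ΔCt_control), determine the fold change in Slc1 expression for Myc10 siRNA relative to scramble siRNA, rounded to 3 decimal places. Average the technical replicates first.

3.340

Mean Ct: Slc1 scramble siRNA 19.740; Slc1 Myc10 siRNA 18.250; Hprt scramble siRNA 21.040; Hprt Myc10 siRNA 21.290
ΔCt(scramble siRNA) = 19.740 − 21.040 = -1.300
ΔCt(Myc10 siRNA) = 18.250 − 21.290 = -3.040
ΔΔCt = -3.040 − (-1.300) = -1.740
Fold change = 2^(−(-1.740)) = 2^1.740 = 3.3404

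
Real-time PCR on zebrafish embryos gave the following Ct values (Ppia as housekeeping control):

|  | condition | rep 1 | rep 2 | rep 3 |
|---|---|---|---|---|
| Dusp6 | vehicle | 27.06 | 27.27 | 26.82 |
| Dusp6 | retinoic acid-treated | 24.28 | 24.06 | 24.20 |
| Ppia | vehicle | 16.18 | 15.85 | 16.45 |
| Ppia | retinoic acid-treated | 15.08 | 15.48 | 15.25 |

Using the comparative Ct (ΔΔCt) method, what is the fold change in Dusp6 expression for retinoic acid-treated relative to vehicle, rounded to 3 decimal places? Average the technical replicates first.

3.945

Mean Ct: Dusp6 vehicle 27.050; Dusp6 retinoic acid-treated 24.180; Ppia vehicle 16.160; Ppia retinoic acid-treated 15.270
ΔCt(vehicle) = 27.050 − 16.160 = 10.890
ΔCt(retinoic acid-treated) = 24.180 − 15.270 = 8.910
ΔΔCt = 8.910 − 10.890 = -1.980
Fold change = 2^(−(-1.980)) = 2^1.980 = 3.9449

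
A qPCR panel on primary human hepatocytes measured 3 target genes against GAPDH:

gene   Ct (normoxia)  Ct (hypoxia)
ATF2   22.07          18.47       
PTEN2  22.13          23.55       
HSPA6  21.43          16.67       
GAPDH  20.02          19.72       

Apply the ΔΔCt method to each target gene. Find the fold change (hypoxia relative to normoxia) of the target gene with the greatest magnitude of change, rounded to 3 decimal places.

ATF2: ΔΔCt = (18.47−19.72) − (22.07−20.02) = -1.25 − 2.05 = -3.30; fold change = 2^3.30 = 9.849
PTEN2: ΔΔCt = (23.55−19.72) − (22.13−20.02) = 3.83 − 2.11 = 1.72; fold change = 2^-1.72 = 0.304
HSPA6: ΔΔCt = (16.67−19.72) − (21.43−20.02) = -3.05 − 1.41 = -4.46; fold change = 2^4.46 = 22.009
HSPA6 has the largest |ΔΔCt| = 4.46.

22.009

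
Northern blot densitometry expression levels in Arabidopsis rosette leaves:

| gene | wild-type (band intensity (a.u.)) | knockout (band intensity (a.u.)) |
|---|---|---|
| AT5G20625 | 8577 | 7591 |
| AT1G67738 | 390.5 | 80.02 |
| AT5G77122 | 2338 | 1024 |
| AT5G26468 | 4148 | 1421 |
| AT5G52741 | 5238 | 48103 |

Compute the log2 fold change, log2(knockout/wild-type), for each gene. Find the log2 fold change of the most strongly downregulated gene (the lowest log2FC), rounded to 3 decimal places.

log2(7591/8577) = -0.176  (AT5G20625)
log2(80.02/390.5) = -2.287  (AT1G67738)
log2(1024/2338) = -1.191  (AT5G77122)
log2(1421/4148) = -1.546  (AT5G26468)
log2(48103/5238) = 3.199  (AT5G52741)
AT1G67738 is most strongly downregulated.

-2.287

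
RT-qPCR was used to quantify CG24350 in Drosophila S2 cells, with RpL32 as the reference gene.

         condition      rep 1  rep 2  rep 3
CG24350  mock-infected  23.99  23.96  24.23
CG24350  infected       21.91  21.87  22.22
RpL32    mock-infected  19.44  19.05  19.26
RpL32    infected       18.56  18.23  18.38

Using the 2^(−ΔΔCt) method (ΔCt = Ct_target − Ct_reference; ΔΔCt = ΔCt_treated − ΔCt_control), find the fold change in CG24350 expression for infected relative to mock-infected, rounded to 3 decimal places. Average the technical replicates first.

2.297

Mean Ct: CG24350 mock-infected 24.060; CG24350 infected 22.000; RpL32 mock-infected 19.250; RpL32 infected 18.390
ΔCt(mock-infected) = 24.060 − 19.250 = 4.810
ΔCt(infected) = 22.000 − 18.390 = 3.610
ΔΔCt = 3.610 − 4.810 = -1.200
Fold change = 2^(−(-1.200)) = 2^1.200 = 2.2974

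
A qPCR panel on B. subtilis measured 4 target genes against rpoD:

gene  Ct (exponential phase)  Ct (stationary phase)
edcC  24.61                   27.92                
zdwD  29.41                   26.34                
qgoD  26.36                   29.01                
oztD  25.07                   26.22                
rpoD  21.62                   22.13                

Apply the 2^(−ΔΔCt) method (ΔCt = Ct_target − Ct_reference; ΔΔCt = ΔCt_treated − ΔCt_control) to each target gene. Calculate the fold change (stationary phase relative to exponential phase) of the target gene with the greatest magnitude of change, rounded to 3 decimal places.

11.959

edcC: ΔΔCt = (27.92−22.13) − (24.61−21.62) = 5.79 − 2.99 = 2.80; fold change = 2^-2.80 = 0.144
zdwD: ΔΔCt = (26.34−22.13) − (29.41−21.62) = 4.21 − 7.79 = -3.58; fold change = 2^3.58 = 11.959
qgoD: ΔΔCt = (29.01−22.13) − (26.36−21.62) = 6.88 − 4.74 = 2.14; fold change = 2^-2.14 = 0.227
oztD: ΔΔCt = (26.22−22.13) − (25.07−21.62) = 4.09 − 3.45 = 0.64; fold change = 2^-0.64 = 0.642
zdwD has the largest |ΔΔCt| = 3.58.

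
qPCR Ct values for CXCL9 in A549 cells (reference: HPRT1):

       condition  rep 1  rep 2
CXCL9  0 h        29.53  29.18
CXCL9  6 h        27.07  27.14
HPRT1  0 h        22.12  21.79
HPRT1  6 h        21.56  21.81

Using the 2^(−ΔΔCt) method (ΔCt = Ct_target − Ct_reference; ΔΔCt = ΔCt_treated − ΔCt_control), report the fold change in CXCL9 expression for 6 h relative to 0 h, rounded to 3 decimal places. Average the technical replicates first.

3.945

Mean Ct: CXCL9 0 h 29.355; CXCL9 6 h 27.105; HPRT1 0 h 21.955; HPRT1 6 h 21.685
ΔCt(0 h) = 29.355 − 21.955 = 7.400
ΔCt(6 h) = 27.105 − 21.685 = 5.420
ΔΔCt = 5.420 − 7.400 = -1.980
Fold change = 2^(−(-1.980)) = 2^1.980 = 3.9449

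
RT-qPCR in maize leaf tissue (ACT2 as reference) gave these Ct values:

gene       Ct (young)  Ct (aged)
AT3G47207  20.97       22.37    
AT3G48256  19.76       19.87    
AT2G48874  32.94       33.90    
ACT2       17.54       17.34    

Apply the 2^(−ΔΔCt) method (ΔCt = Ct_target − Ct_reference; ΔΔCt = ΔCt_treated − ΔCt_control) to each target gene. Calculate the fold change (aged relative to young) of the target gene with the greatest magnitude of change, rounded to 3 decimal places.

AT3G47207: ΔΔCt = (22.37−17.34) − (20.97−17.54) = 5.03 − 3.43 = 1.60; fold change = 2^-1.60 = 0.330
AT3G48256: ΔΔCt = (19.87−17.34) − (19.76−17.54) = 2.53 − 2.22 = 0.31; fold change = 2^-0.31 = 0.807
AT2G48874: ΔΔCt = (33.90−17.34) − (32.94−17.54) = 16.56 − 15.40 = 1.16; fold change = 2^-1.16 = 0.448
AT3G47207 has the largest |ΔΔCt| = 1.60.

0.330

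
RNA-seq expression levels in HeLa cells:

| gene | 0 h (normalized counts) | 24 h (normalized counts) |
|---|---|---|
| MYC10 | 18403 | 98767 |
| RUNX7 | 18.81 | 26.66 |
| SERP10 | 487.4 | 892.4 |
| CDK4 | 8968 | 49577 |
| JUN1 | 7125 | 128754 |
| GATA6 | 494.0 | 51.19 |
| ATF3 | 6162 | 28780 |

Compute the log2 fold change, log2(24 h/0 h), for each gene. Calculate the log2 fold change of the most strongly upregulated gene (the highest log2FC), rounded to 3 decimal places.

log2(98767/18403) = 2.424  (MYC10)
log2(26.66/18.81) = 0.503  (RUNX7)
log2(892.4/487.4) = 0.873  (SERP10)
log2(49577/8968) = 2.467  (CDK4)
log2(128754/7125) = 4.176  (JUN1)
log2(51.19/494.0) = -3.271  (GATA6)
log2(28780/6162) = 2.224  (ATF3)
JUN1 is most strongly upregulated.

4.176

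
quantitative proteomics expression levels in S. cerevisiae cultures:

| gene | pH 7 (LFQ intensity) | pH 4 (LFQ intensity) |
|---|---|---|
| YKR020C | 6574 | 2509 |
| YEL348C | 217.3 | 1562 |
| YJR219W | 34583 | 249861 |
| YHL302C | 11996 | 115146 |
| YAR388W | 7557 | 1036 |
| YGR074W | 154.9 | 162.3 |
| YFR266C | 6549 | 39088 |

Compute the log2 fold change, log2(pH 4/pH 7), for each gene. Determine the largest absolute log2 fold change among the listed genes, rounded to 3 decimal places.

log2(2509/6574) = -1.390  (YKR020C)
log2(1562/217.3) = 2.846  (YEL348C)
log2(249861/34583) = 2.853  (YJR219W)
log2(115146/11996) = 3.263  (YHL302C)
log2(1036/7557) = -2.867  (YAR388W)
log2(162.3/154.9) = 0.067  (YGR074W)
log2(39088/6549) = 2.577  (YFR266C)
The largest magnitude belongs to YHL302C.

3.263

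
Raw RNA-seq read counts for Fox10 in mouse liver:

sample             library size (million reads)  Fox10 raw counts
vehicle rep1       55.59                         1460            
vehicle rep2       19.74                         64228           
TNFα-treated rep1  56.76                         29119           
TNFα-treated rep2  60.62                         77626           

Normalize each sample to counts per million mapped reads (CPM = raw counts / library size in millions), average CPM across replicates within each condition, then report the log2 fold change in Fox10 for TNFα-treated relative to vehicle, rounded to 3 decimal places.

CPM(vehicle rep1) = 1460 / 55.59 = 26.2637
CPM(vehicle rep2) = 64228 / 19.74 = 3253.6981
CPM(TNFα-treated rep1) = 29119 / 56.76 = 513.0197
CPM(TNFα-treated rep2) = 77626 / 60.62 = 1280.5345
mean CPM(vehicle) = 1639.9809; mean CPM(TNFα-treated) = 896.7771
Fold change = 896.7771 / 1639.9809 = 0.54682
log2(0.54682) = -0.8709

-0.871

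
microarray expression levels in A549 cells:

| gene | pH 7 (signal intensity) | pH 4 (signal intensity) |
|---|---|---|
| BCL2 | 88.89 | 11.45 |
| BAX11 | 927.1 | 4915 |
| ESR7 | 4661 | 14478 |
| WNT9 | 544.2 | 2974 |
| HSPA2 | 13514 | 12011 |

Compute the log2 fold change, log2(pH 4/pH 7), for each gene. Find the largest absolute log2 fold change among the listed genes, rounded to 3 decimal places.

2.957

log2(11.45/88.89) = -2.957  (BCL2)
log2(4915/927.1) = 2.406  (BAX11)
log2(14478/4661) = 1.635  (ESR7)
log2(2974/544.2) = 2.450  (WNT9)
log2(12011/13514) = -0.170  (HSPA2)
The largest magnitude belongs to BCL2.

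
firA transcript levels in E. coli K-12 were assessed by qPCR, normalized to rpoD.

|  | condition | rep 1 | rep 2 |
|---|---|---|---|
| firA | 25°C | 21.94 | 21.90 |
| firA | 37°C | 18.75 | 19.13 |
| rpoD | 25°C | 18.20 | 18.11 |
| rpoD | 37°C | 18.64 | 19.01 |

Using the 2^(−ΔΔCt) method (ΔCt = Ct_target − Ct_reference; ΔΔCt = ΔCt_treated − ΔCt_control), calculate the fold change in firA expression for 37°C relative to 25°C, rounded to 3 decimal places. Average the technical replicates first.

Mean Ct: firA 25°C 21.920; firA 37°C 18.940; rpoD 25°C 18.155; rpoD 37°C 18.825
ΔCt(25°C) = 21.920 − 18.155 = 3.765
ΔCt(37°C) = 18.940 − 18.825 = 0.115
ΔΔCt = 0.115 − 3.765 = -3.650
Fold change = 2^(−(-3.650)) = 2^3.650 = 12.5533

12.553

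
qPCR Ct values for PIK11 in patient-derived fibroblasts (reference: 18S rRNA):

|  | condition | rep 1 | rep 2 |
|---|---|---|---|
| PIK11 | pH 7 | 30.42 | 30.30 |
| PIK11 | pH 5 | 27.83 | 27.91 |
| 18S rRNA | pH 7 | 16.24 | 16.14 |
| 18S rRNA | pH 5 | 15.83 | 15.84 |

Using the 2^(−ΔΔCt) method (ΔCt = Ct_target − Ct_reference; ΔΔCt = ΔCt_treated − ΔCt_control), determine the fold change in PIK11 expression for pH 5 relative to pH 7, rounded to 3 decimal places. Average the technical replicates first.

Mean Ct: PIK11 pH 7 30.360; PIK11 pH 5 27.870; 18S rRNA pH 7 16.190; 18S rRNA pH 5 15.835
ΔCt(pH 7) = 30.360 − 16.190 = 14.170
ΔCt(pH 5) = 27.870 − 15.835 = 12.035
ΔΔCt = 12.035 − 14.170 = -2.135
Fold change = 2^(−(-2.135)) = 2^2.135 = 4.3924

4.392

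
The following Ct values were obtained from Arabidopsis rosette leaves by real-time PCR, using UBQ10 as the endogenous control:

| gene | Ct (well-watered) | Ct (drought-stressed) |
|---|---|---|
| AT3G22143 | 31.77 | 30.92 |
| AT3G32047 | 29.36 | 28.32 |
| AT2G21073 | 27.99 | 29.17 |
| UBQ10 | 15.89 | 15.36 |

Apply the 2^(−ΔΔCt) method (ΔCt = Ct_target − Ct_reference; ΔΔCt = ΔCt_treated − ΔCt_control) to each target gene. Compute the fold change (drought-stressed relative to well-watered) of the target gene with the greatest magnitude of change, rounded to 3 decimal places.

AT3G22143: ΔΔCt = (30.92−15.36) − (31.77−15.89) = 15.56 − 15.88 = -0.32; fold change = 2^0.32 = 1.248
AT3G32047: ΔΔCt = (28.32−15.36) − (29.36−15.89) = 12.96 − 13.47 = -0.51; fold change = 2^0.51 = 1.424
AT2G21073: ΔΔCt = (29.17−15.36) − (27.99−15.89) = 13.81 − 12.10 = 1.71; fold change = 2^-1.71 = 0.306
AT2G21073 has the largest |ΔΔCt| = 1.71.

0.306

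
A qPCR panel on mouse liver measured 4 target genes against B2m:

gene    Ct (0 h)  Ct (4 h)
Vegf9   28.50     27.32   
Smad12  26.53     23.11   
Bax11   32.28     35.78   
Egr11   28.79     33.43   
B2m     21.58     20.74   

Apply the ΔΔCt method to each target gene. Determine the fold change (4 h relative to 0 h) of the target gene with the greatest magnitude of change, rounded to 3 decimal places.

Vegf9: ΔΔCt = (27.32−20.74) − (28.50−21.58) = 6.58 − 6.92 = -0.34; fold change = 2^0.34 = 1.266
Smad12: ΔΔCt = (23.11−20.74) − (26.53−21.58) = 2.37 − 4.95 = -2.58; fold change = 2^2.58 = 5.979
Bax11: ΔΔCt = (35.78−20.74) − (32.28−21.58) = 15.04 − 10.70 = 4.34; fold change = 2^-4.34 = 0.049
Egr11: ΔΔCt = (33.43−20.74) − (28.79−21.58) = 12.69 − 7.21 = 5.48; fold change = 2^-5.48 = 0.022
Egr11 has the largest |ΔΔCt| = 5.48.

0.022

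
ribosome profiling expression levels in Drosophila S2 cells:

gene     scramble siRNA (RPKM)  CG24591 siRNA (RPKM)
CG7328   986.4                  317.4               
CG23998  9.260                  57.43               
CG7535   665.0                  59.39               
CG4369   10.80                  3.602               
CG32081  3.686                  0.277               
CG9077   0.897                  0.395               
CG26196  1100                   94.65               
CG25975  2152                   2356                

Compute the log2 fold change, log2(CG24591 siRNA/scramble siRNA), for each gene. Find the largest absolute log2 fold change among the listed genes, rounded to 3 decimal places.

log2(317.4/986.4) = -1.636  (CG7328)
log2(57.43/9.260) = 2.633  (CG23998)
log2(59.39/665.0) = -3.485  (CG7535)
log2(3.602/10.80) = -1.584  (CG4369)
log2(0.277/3.686) = -3.734  (CG32081)
log2(0.395/0.897) = -1.183  (CG9077)
log2(94.65/1100) = -3.539  (CG26196)
log2(2356/2152) = 0.131  (CG25975)
The largest magnitude belongs to CG32081.

3.734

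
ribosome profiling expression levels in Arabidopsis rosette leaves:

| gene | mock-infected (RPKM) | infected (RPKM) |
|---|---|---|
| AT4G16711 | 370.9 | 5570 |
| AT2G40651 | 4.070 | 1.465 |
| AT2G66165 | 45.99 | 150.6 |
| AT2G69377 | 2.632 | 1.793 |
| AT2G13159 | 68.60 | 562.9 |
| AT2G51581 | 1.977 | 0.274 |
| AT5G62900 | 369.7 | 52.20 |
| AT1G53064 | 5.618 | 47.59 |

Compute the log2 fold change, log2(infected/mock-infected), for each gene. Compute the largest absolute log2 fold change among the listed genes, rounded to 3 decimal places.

3.909

log2(5570/370.9) = 3.909  (AT4G16711)
log2(1.465/4.070) = -1.474  (AT2G40651)
log2(150.6/45.99) = 1.711  (AT2G66165)
log2(1.793/2.632) = -0.554  (AT2G69377)
log2(562.9/68.60) = 3.037  (AT2G13159)
log2(0.274/1.977) = -2.851  (AT2G51581)
log2(52.20/369.7) = -2.824  (AT5G62900)
log2(47.59/5.618) = 3.083  (AT1G53064)
The largest magnitude belongs to AT4G16711.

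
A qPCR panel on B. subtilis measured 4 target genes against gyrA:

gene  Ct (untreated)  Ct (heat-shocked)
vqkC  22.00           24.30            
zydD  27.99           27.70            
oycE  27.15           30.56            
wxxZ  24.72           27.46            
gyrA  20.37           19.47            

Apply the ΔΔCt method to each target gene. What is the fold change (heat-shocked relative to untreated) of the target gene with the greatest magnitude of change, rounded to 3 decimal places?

vqkC: ΔΔCt = (24.30−19.47) − (22.00−20.37) = 4.83 − 1.63 = 3.20; fold change = 2^-3.20 = 0.109
zydD: ΔΔCt = (27.70−19.47) − (27.99−20.37) = 8.23 − 7.62 = 0.61; fold change = 2^-0.61 = 0.655
oycE: ΔΔCt = (30.56−19.47) − (27.15−20.37) = 11.09 − 6.78 = 4.31; fold change = 2^-4.31 = 0.050
wxxZ: ΔΔCt = (27.46−19.47) − (24.72−20.37) = 7.99 − 4.35 = 3.64; fold change = 2^-3.64 = 0.080
oycE has the largest |ΔΔCt| = 4.31.

0.050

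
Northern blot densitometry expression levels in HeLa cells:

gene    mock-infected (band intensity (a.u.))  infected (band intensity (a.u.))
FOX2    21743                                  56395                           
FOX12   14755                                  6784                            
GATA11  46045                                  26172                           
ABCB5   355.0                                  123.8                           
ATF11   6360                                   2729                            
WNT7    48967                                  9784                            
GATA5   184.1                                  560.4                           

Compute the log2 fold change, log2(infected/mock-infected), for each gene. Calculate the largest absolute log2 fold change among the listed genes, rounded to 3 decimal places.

2.323

log2(56395/21743) = 1.375  (FOX2)
log2(6784/14755) = -1.121  (FOX12)
log2(26172/46045) = -0.815  (GATA11)
log2(123.8/355.0) = -1.520  (ABCB5)
log2(2729/6360) = -1.221  (ATF11)
log2(9784/48967) = -2.323  (WNT7)
log2(560.4/184.1) = 1.606  (GATA5)
The largest magnitude belongs to WNT7.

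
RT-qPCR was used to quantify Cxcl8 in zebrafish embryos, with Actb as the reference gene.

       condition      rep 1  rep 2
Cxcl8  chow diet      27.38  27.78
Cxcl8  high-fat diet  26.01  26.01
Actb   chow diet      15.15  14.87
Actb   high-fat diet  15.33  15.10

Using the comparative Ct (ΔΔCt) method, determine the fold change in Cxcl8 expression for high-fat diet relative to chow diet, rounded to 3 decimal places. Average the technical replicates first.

3.422

Mean Ct: Cxcl8 chow diet 27.580; Cxcl8 high-fat diet 26.010; Actb chow diet 15.010; Actb high-fat diet 15.215
ΔCt(chow diet) = 27.580 − 15.010 = 12.570
ΔCt(high-fat diet) = 26.010 − 15.215 = 10.795
ΔΔCt = 10.795 − 12.570 = -1.775
Fold change = 2^(−(-1.775)) = 2^1.775 = 3.4224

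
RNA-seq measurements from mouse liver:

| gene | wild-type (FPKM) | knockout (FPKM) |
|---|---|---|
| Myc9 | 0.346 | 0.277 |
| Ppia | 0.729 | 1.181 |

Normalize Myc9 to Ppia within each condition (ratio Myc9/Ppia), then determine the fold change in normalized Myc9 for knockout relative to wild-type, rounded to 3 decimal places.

Myc9/Ppia (wild-type) = 0.346 / 0.729 = 0.47462
Myc9/Ppia (knockout) = 0.277 / 1.181 = 0.23455
Fold change = 0.23455 / 0.47462 = 0.4942

0.494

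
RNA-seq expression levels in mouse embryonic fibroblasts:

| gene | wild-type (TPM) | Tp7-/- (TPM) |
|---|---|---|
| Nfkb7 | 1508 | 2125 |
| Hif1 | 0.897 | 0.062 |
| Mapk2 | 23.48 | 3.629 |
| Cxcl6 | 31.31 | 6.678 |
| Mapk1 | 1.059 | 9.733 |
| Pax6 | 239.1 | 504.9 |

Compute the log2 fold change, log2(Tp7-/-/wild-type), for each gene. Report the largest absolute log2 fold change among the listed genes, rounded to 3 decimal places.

log2(2125/1508) = 0.495  (Nfkb7)
log2(0.062/0.897) = -3.855  (Hif1)
log2(3.629/23.48) = -2.694  (Mapk2)
log2(6.678/31.31) = -2.229  (Cxcl6)
log2(9.733/1.059) = 3.200  (Mapk1)
log2(504.9/239.1) = 1.078  (Pax6)
The largest magnitude belongs to Hif1.

3.855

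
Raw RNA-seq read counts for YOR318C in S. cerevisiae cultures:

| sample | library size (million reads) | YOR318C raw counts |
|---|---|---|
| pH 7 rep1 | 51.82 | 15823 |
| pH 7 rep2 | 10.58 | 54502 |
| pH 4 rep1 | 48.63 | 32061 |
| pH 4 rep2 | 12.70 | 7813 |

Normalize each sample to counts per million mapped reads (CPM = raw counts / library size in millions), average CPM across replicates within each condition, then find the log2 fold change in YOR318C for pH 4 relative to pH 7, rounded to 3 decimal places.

-2.098

CPM(pH 7 rep1) = 15823 / 51.82 = 305.3454
CPM(pH 7 rep2) = 54502 / 10.58 = 5151.4178
CPM(pH 4 rep1) = 32061 / 48.63 = 659.2844
CPM(pH 4 rep2) = 7813 / 12.70 = 615.1969
mean CPM(pH 7) = 2728.3816; mean CPM(pH 4) = 637.2406
Fold change = 637.2406 / 2728.3816 = 0.23356
log2(0.23356) = -2.0981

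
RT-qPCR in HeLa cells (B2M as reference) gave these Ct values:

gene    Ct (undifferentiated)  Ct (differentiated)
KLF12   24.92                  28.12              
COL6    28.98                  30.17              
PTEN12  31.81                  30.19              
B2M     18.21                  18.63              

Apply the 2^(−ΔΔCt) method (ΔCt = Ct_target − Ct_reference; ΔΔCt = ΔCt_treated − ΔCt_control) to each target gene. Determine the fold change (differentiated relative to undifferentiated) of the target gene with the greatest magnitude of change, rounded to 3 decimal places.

KLF12: ΔΔCt = (28.12−18.63) − (24.92−18.21) = 9.49 − 6.71 = 2.78; fold change = 2^-2.78 = 0.146
COL6: ΔΔCt = (30.17−18.63) − (28.98−18.21) = 11.54 − 10.77 = 0.77; fold change = 2^-0.77 = 0.586
PTEN12: ΔΔCt = (30.19−18.63) − (31.81−18.21) = 11.56 − 13.60 = -2.04; fold change = 2^2.04 = 4.112
KLF12 has the largest |ΔΔCt| = 2.78.

0.146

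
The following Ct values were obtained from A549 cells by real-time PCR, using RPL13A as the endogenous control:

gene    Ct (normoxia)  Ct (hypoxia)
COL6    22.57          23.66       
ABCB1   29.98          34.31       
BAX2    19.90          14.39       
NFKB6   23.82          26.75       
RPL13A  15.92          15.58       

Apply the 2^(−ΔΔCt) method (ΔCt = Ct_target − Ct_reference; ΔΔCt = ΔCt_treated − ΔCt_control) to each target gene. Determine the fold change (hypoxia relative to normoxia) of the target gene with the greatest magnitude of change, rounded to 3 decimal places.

36.002

COL6: ΔΔCt = (23.66−15.58) − (22.57−15.92) = 8.08 − 6.65 = 1.43; fold change = 2^-1.43 = 0.371
ABCB1: ΔΔCt = (34.31−15.58) − (29.98−15.92) = 18.73 − 14.06 = 4.67; fold change = 2^-4.67 = 0.039
BAX2: ΔΔCt = (14.39−15.58) − (19.90−15.92) = -1.19 − 3.98 = -5.17; fold change = 2^5.17 = 36.002
NFKB6: ΔΔCt = (26.75−15.58) − (23.82−15.92) = 11.17 − 7.90 = 3.27; fold change = 2^-3.27 = 0.104
BAX2 has the largest |ΔΔCt| = 5.17.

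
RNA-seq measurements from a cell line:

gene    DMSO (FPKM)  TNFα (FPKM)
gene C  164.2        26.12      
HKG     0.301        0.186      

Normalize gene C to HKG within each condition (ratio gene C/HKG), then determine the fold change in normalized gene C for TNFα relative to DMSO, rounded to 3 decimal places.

gene C/HKG (DMSO) = 164.2 / 0.301 = 545.51
gene C/HKG (TNFα) = 26.12 / 0.186 = 140.43
Fold change = 140.43 / 545.51 = 0.2574

0.257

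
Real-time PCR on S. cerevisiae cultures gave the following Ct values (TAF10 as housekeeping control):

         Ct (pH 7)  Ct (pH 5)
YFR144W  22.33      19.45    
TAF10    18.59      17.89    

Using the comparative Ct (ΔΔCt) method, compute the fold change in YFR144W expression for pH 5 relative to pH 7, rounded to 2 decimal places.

4.53

ΔCt(pH 7) = 22.330 − 18.590 = 3.740
ΔCt(pH 5) = 19.450 − 17.890 = 1.560
ΔΔCt = 1.560 − 3.740 = -2.180
Fold change = 2^(−(-2.180)) = 2^2.180 = 4.532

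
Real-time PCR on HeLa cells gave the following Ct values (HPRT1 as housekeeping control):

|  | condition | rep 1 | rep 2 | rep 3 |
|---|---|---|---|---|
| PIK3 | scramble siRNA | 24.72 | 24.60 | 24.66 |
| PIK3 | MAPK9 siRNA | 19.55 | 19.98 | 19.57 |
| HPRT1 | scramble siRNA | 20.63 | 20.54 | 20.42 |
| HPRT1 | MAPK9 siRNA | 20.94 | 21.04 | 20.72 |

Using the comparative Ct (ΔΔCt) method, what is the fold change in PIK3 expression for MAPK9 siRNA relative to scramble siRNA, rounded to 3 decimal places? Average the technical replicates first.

Mean Ct: PIK3 scramble siRNA 24.660; PIK3 MAPK9 siRNA 19.700; HPRT1 scramble siRNA 20.530; HPRT1 MAPK9 siRNA 20.900
ΔCt(scramble siRNA) = 24.660 − 20.530 = 4.130
ΔCt(MAPK9 siRNA) = 19.700 − 20.900 = -1.200
ΔΔCt = -1.200 − 4.130 = -5.330
Fold change = 2^(−(-5.330)) = 2^5.330 = 40.2244

40.224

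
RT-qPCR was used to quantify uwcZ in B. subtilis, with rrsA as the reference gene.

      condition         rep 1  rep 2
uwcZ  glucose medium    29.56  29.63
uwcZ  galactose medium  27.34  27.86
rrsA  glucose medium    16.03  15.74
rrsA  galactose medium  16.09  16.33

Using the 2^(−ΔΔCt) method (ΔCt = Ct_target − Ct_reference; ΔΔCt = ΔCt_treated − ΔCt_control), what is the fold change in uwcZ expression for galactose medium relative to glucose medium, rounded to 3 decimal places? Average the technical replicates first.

Mean Ct: uwcZ glucose medium 29.595; uwcZ galactose medium 27.600; rrsA glucose medium 15.885; rrsA galactose medium 16.210
ΔCt(glucose medium) = 29.595 − 15.885 = 13.710
ΔCt(galactose medium) = 27.600 − 16.210 = 11.390
ΔΔCt = 11.390 − 13.710 = -2.320
Fold change = 2^(−(-2.320)) = 2^2.320 = 4.9933

4.993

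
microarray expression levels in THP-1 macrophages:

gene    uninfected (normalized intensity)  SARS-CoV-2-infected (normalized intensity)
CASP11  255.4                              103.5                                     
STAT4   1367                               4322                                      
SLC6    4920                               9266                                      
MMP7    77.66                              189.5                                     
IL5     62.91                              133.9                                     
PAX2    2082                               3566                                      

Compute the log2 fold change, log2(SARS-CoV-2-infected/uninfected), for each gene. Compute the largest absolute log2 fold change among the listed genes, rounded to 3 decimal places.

1.661

log2(103.5/255.4) = -1.303  (CASP11)
log2(4322/1367) = 1.661  (STAT4)
log2(9266/4920) = 0.913  (SLC6)
log2(189.5/77.66) = 1.287  (MMP7)
log2(133.9/62.91) = 1.090  (IL5)
log2(3566/2082) = 0.776  (PAX2)
The largest magnitude belongs to STAT4.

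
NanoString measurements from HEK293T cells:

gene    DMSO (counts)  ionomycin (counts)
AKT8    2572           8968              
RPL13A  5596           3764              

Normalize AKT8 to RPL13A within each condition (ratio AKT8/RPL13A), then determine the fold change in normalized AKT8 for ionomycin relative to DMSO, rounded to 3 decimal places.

5.184

AKT8/RPL13A (DMSO) = 2572 / 5596 = 0.45961
AKT8/RPL13A (ionomycin) = 8968 / 3764 = 2.3826
Fold change = 2.3826 / 0.45961 = 5.1839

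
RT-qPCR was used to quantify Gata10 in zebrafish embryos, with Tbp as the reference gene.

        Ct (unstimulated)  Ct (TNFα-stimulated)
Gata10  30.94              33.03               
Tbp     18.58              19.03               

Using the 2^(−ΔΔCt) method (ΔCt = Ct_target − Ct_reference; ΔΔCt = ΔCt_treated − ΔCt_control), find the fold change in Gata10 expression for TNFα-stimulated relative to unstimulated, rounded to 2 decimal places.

ΔCt(unstimulated) = 30.940 − 18.580 = 12.360
ΔCt(TNFα-stimulated) = 33.030 − 19.030 = 14.000
ΔΔCt = 14.000 − 12.360 = 1.640
Fold change = 2^(−1.640) = 0.321

0.32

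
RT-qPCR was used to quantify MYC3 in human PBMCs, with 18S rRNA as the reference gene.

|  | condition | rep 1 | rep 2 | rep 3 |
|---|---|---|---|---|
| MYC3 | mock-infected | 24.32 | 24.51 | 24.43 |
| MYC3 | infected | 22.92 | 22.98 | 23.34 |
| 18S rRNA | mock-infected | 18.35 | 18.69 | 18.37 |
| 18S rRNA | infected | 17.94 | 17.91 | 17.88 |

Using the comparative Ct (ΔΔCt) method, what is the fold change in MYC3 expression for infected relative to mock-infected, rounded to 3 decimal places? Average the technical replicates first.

1.717

Mean Ct: MYC3 mock-infected 24.420; MYC3 infected 23.080; 18S rRNA mock-infected 18.470; 18S rRNA infected 17.910
ΔCt(mock-infected) = 24.420 − 18.470 = 5.950
ΔCt(infected) = 23.080 − 17.910 = 5.170
ΔΔCt = 5.170 − 5.950 = -0.780
Fold change = 2^(−(-0.780)) = 2^0.780 = 1.7171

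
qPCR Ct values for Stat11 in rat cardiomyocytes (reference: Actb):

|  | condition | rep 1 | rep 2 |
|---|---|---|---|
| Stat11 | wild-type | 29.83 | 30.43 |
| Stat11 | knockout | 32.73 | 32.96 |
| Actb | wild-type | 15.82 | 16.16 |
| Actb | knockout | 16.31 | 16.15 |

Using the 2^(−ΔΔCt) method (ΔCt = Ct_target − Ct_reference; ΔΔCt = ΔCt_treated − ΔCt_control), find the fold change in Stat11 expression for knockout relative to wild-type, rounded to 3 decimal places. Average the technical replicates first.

Mean Ct: Stat11 wild-type 30.130; Stat11 knockout 32.845; Actb wild-type 15.990; Actb knockout 16.230
ΔCt(wild-type) = 30.130 − 15.990 = 14.140
ΔCt(knockout) = 32.845 − 16.230 = 16.615
ΔΔCt = 16.615 − 14.140 = 2.475
Fold change = 2^(−2.475) = 0.1799

0.180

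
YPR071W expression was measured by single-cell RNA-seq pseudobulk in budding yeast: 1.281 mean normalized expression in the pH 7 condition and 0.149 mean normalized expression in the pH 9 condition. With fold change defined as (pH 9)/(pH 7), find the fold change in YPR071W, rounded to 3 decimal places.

Fold change = 0.149 / 1.281 = 0.1163
YPR071W is downregulated.

0.116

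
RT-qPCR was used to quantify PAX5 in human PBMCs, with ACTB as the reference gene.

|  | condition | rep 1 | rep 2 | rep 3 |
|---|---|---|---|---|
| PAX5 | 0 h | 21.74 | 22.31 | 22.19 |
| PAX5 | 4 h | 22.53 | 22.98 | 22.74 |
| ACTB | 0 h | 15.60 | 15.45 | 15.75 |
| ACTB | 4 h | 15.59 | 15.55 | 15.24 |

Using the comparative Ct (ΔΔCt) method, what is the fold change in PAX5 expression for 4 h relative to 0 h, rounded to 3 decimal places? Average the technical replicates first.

0.570

Mean Ct: PAX5 0 h 22.080; PAX5 4 h 22.750; ACTB 0 h 15.600; ACTB 4 h 15.460
ΔCt(0 h) = 22.080 − 15.600 = 6.480
ΔCt(4 h) = 22.750 − 15.460 = 7.290
ΔΔCt = 7.290 − 6.480 = 0.810
Fold change = 2^(−0.810) = 0.5704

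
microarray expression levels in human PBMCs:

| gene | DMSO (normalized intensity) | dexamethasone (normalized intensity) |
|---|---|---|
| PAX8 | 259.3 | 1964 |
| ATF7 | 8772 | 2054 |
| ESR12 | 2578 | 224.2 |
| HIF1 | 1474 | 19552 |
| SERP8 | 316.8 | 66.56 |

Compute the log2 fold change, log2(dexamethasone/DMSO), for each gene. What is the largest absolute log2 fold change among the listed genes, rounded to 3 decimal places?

log2(1964/259.3) = 2.921  (PAX8)
log2(2054/8772) = -2.094  (ATF7)
log2(224.2/2578) = -3.523  (ESR12)
log2(19552/1474) = 3.730  (HIF1)
log2(66.56/316.8) = -2.251  (SERP8)
The largest magnitude belongs to HIF1.

3.730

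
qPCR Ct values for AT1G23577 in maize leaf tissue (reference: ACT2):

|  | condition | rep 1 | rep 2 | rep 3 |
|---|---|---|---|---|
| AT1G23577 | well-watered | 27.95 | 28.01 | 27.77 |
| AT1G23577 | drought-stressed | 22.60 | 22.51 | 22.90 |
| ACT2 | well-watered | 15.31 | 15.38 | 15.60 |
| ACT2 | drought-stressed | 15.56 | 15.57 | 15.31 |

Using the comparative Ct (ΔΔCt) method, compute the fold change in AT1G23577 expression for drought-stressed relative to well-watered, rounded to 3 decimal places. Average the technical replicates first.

39.124

Mean Ct: AT1G23577 well-watered 27.910; AT1G23577 drought-stressed 22.670; ACT2 well-watered 15.430; ACT2 drought-stressed 15.480
ΔCt(well-watered) = 27.910 − 15.430 = 12.480
ΔCt(drought-stressed) = 22.670 − 15.480 = 7.190
ΔΔCt = 7.190 − 12.480 = -5.290
Fold change = 2^(−(-5.290)) = 2^5.290 = 39.1245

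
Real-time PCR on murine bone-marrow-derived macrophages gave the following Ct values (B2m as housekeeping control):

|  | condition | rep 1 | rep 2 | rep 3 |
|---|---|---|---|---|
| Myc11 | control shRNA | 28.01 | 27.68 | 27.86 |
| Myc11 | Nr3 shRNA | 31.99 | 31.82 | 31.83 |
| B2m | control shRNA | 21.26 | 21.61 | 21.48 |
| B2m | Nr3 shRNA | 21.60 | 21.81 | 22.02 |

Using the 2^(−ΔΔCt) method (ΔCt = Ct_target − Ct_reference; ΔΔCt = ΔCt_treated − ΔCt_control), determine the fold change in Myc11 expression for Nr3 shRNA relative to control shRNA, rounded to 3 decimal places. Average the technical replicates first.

Mean Ct: Myc11 control shRNA 27.850; Myc11 Nr3 shRNA 31.880; B2m control shRNA 21.450; B2m Nr3 shRNA 21.810
ΔCt(control shRNA) = 27.850 − 21.450 = 6.400
ΔCt(Nr3 shRNA) = 31.880 − 21.810 = 10.070
ΔΔCt = 10.070 − 6.400 = 3.670
Fold change = 2^(−3.670) = 0.0786

0.079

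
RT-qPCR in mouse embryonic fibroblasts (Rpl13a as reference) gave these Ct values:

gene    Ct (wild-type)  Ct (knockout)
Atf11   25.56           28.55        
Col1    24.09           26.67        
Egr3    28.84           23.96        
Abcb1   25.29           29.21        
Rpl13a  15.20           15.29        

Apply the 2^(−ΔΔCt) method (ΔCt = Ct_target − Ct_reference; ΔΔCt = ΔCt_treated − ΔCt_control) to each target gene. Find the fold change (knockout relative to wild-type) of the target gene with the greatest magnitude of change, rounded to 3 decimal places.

31.341

Atf11: ΔΔCt = (28.55−15.29) − (25.56−15.20) = 13.26 − 10.36 = 2.90; fold change = 2^-2.90 = 0.134
Col1: ΔΔCt = (26.67−15.29) − (24.09−15.20) = 11.38 − 8.89 = 2.49; fold change = 2^-2.49 = 0.178
Egr3: ΔΔCt = (23.96−15.29) − (28.84−15.20) = 8.67 − 13.64 = -4.97; fold change = 2^4.97 = 31.341
Abcb1: ΔΔCt = (29.21−15.29) − (25.29−15.20) = 13.92 − 10.09 = 3.83; fold change = 2^-3.83 = 0.070
Egr3 has the largest |ΔΔCt| = 4.97.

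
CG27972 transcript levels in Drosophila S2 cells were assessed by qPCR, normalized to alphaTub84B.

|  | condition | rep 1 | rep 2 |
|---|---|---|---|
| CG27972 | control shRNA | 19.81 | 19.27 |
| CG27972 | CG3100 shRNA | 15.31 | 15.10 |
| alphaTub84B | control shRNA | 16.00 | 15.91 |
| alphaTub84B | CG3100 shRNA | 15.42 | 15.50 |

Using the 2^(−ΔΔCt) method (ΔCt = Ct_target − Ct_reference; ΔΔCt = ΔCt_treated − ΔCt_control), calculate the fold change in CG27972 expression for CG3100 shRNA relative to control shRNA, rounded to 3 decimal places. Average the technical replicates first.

Mean Ct: CG27972 control shRNA 19.540; CG27972 CG3100 shRNA 15.205; alphaTub84B control shRNA 15.955; alphaTub84B CG3100 shRNA 15.460
ΔCt(control shRNA) = 19.540 − 15.955 = 3.585
ΔCt(CG3100 shRNA) = 15.205 − 15.460 = -0.255
ΔΔCt = -0.255 − 3.585 = -3.840
Fold change = 2^(−(-3.840)) = 2^3.840 = 14.3204

14.320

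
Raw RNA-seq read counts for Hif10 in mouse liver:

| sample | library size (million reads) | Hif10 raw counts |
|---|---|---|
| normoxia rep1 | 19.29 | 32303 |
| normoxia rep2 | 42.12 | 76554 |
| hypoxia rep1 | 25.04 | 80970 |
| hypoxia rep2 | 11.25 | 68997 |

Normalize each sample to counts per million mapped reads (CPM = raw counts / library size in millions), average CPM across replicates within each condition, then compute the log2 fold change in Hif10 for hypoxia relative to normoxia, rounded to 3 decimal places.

1.423

CPM(normoxia rep1) = 32303 / 19.29 = 1674.5982
CPM(normoxia rep2) = 76554 / 42.12 = 1817.5214
CPM(hypoxia rep1) = 80970 / 25.04 = 3233.6262
CPM(hypoxia rep2) = 68997 / 11.25 = 6133.0667
mean CPM(normoxia) = 1746.0598; mean CPM(hypoxia) = 4683.3464
Fold change = 4683.3464 / 1746.0598 = 2.68224
log2(2.68224) = 1.4234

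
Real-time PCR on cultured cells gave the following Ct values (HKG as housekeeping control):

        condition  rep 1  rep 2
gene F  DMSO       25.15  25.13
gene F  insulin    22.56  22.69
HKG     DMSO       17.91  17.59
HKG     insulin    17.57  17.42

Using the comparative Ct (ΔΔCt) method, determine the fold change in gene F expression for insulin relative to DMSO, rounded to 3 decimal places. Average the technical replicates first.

Mean Ct: gene F DMSO 25.140; gene F insulin 22.625; HKG DMSO 17.750; HKG insulin 17.495
ΔCt(DMSO) = 25.140 − 17.750 = 7.390
ΔCt(insulin) = 22.625 − 17.495 = 5.130
ΔΔCt = 5.130 − 7.390 = -2.260
Fold change = 2^(−(-2.260)) = 2^2.260 = 4.7899

4.790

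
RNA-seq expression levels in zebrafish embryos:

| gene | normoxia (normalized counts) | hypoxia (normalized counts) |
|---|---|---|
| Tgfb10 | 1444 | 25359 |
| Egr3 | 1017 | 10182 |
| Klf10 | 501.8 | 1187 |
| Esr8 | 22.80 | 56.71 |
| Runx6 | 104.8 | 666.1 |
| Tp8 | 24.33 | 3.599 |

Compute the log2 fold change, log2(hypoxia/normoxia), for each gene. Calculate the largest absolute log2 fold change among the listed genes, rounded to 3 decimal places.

4.134

log2(25359/1444) = 4.134  (Tgfb10)
log2(10182/1017) = 3.324  (Egr3)
log2(1187/501.8) = 1.242  (Klf10)
log2(56.71/22.80) = 1.315  (Esr8)
log2(666.1/104.8) = 2.668  (Runx6)
log2(3.599/24.33) = -2.757  (Tp8)
The largest magnitude belongs to Tgfb10.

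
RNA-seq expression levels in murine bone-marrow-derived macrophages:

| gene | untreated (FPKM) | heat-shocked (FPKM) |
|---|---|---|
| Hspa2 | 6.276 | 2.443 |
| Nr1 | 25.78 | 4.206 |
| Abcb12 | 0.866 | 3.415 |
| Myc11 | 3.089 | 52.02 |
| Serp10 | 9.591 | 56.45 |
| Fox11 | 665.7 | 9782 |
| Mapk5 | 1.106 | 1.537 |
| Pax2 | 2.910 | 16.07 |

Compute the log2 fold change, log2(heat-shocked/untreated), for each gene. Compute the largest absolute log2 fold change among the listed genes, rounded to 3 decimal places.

4.074

log2(2.443/6.276) = -1.361  (Hspa2)
log2(4.206/25.78) = -2.616  (Nr1)
log2(3.415/0.866) = 1.979  (Abcb12)
log2(52.02/3.089) = 4.074  (Myc11)
log2(56.45/9.591) = 2.557  (Serp10)
log2(9782/665.7) = 3.877  (Fox11)
log2(1.537/1.106) = 0.475  (Mapk5)
log2(16.07/2.910) = 2.465  (Pax2)
The largest magnitude belongs to Myc11.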